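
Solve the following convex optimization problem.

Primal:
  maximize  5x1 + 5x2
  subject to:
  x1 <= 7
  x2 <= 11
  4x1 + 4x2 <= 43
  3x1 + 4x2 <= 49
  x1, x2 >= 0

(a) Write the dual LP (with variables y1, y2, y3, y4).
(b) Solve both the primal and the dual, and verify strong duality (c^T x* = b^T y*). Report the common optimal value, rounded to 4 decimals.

The standard primal-dual pair for 'max c^T x s.t. A x <= b, x >= 0' is:
  Dual:  min b^T y  s.t.  A^T y >= c,  y >= 0.

So the dual LP is:
  minimize  7y1 + 11y2 + 43y3 + 49y4
  subject to:
    y1 + 4y3 + 3y4 >= 5
    y2 + 4y3 + 4y4 >= 5
    y1, y2, y3, y4 >= 0

Solving the primal: x* = (7, 3.75).
  primal value c^T x* = 53.75.
Solving the dual: y* = (0, 0, 1.25, 0).
  dual value b^T y* = 53.75.
Strong duality: c^T x* = b^T y*. Confirmed.

53.75


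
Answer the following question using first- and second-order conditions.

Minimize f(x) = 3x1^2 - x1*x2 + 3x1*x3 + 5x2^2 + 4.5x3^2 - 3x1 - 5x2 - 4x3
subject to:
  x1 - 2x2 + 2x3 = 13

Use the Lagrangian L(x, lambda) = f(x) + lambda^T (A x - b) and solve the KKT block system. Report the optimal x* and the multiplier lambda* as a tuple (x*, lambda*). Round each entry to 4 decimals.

Form the Lagrangian:
  L(x, lambda) = (1/2) x^T Q x + c^T x + lambda^T (A x - b)
Stationarity (grad_x L = 0): Q x + c + A^T lambda = 0.
Primal feasibility: A x = b.

This gives the KKT block system:
  [ Q   A^T ] [ x     ]   [-c ]
  [ A    0  ] [ lambda ] = [ b ]

Solving the linear system:
  x*      = (0.861, -2.492, 3.5775)
  lambda* = (-15.3904)
  f(x*)   = 97.8209

x* = (0.861, -2.492, 3.5775), lambda* = (-15.3904)


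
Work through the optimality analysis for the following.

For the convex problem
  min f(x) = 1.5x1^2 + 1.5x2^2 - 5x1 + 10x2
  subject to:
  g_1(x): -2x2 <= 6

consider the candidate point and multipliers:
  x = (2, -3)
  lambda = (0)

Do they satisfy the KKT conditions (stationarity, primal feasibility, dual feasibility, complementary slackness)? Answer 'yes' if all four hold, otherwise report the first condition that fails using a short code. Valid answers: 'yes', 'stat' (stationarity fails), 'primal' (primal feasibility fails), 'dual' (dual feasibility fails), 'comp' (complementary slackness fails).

Gradient of f: grad f(x) = Q x + c = (1, 1)
Constraint values g_i(x) = a_i^T x - b_i:
  g_1((2, -3)) = 0
Stationarity residual: grad f(x) + sum_i lambda_i a_i = (1, 1)
  -> stationarity FAILS
Primal feasibility (all g_i <= 0): OK
Dual feasibility (all lambda_i >= 0): OK
Complementary slackness (lambda_i * g_i(x) = 0 for all i): OK

Verdict: the first failing condition is stationarity -> stat.

stat


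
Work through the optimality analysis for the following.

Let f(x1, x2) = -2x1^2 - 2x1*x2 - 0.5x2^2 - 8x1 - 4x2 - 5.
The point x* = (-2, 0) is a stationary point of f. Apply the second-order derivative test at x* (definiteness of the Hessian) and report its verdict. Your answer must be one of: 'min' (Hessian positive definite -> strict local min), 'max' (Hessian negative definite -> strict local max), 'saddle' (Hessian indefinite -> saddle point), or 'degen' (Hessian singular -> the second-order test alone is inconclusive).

Compute the Hessian H = grad^2 f:
  H = [[-4, -2], [-2, -1]]
Verify stationarity: grad f(x*) = H x* + g = (0, 0).
Eigenvalues of H: -5, 0.
H has a zero eigenvalue (singular; negative semidefinite but not definite), so H is neither positive definite, negative definite, nor indefinite. The second-order test alone is inconclusive -> degen.
(Indeed, f is constant along the null direction of H through x*, so x* is not a strict local extremum.)

degen


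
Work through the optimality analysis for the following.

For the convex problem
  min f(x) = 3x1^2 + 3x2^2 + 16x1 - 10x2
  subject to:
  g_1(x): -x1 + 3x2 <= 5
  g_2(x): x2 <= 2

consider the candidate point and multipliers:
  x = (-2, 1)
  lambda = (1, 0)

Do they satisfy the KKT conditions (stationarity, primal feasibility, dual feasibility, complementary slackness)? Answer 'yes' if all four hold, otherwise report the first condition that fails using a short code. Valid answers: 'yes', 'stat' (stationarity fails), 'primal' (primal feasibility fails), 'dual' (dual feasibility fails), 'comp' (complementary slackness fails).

Gradient of f: grad f(x) = Q x + c = (4, -4)
Constraint values g_i(x) = a_i^T x - b_i:
  g_1((-2, 1)) = 0
  g_2((-2, 1)) = -1
Stationarity residual: grad f(x) + sum_i lambda_i a_i = (3, -1)
  -> stationarity FAILS
Primal feasibility (all g_i <= 0): OK
Dual feasibility (all lambda_i >= 0): OK
Complementary slackness (lambda_i * g_i(x) = 0 for all i): OK

Verdict: the first failing condition is stationarity -> stat.

stat


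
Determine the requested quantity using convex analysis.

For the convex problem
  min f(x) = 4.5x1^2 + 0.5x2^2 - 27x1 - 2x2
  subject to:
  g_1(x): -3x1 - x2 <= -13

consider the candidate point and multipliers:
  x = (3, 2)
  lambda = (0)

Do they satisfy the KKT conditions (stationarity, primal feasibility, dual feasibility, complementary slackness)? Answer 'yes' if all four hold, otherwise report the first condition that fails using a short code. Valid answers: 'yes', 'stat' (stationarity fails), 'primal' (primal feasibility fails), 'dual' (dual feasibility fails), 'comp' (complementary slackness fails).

Gradient of f: grad f(x) = Q x + c = (0, 0)
Constraint values g_i(x) = a_i^T x - b_i:
  g_1((3, 2)) = 2
Stationarity residual: grad f(x) + sum_i lambda_i a_i = (0, 0)
  -> stationarity OK
Primal feasibility (all g_i <= 0): FAILS
Dual feasibility (all lambda_i >= 0): OK
Complementary slackness (lambda_i * g_i(x) = 0 for all i): OK

Verdict: the first failing condition is primal_feasibility -> primal.

primal


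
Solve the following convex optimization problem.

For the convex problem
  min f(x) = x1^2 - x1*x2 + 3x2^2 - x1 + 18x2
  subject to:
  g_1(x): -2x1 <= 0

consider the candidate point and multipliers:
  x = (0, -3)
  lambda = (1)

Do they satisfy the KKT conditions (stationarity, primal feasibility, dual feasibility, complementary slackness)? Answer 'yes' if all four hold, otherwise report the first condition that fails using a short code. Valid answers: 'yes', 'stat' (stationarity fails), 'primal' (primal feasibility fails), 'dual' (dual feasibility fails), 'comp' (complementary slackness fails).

Gradient of f: grad f(x) = Q x + c = (2, 0)
Constraint values g_i(x) = a_i^T x - b_i:
  g_1((0, -3)) = 0
Stationarity residual: grad f(x) + sum_i lambda_i a_i = (0, 0)
  -> stationarity OK
Primal feasibility (all g_i <= 0): OK
Dual feasibility (all lambda_i >= 0): OK
Complementary slackness (lambda_i * g_i(x) = 0 for all i): OK

Verdict: yes, KKT holds.

yes


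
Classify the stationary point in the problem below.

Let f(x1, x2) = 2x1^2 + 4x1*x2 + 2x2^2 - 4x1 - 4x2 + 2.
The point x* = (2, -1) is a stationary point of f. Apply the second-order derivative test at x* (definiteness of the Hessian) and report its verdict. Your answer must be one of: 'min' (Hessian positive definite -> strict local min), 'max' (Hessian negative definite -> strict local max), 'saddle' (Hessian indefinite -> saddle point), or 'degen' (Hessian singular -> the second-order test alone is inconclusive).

Compute the Hessian H = grad^2 f:
  H = [[4, 4], [4, 4]]
Verify stationarity: grad f(x*) = H x* + g = (0, 0).
Eigenvalues of H: 0, 8.
H has a zero eigenvalue (singular; positive semidefinite but not definite), so H is neither positive definite, negative definite, nor indefinite. The second-order test alone is inconclusive -> degen.
(Indeed, f is constant along the null direction of H through x*, so x* is not a strict local extremum.)

degen


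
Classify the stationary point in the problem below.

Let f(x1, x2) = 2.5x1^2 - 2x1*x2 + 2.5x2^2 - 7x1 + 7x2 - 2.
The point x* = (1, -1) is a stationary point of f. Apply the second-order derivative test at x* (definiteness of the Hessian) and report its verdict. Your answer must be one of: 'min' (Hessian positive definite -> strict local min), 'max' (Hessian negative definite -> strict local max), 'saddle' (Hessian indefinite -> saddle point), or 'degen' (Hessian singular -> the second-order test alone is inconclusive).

Compute the Hessian H = grad^2 f:
  H = [[5, -2], [-2, 5]]
Verify stationarity: grad f(x*) = H x* + g = (0, 0).
Eigenvalues of H: 3, 7.
Both eigenvalues > 0, so H is positive definite -> x* is a strict local min.

min


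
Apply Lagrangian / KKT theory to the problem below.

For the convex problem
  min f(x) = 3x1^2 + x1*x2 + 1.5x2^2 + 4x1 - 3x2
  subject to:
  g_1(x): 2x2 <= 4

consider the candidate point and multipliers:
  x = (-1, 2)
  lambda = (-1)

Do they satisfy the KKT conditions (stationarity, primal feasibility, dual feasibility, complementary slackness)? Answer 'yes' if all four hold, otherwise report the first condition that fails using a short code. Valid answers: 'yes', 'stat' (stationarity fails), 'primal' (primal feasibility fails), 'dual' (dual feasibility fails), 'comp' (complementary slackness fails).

Gradient of f: grad f(x) = Q x + c = (0, 2)
Constraint values g_i(x) = a_i^T x - b_i:
  g_1((-1, 2)) = 0
Stationarity residual: grad f(x) + sum_i lambda_i a_i = (0, 0)
  -> stationarity OK
Primal feasibility (all g_i <= 0): OK
Dual feasibility (all lambda_i >= 0): FAILS
Complementary slackness (lambda_i * g_i(x) = 0 for all i): OK

Verdict: the first failing condition is dual_feasibility -> dual.

dual


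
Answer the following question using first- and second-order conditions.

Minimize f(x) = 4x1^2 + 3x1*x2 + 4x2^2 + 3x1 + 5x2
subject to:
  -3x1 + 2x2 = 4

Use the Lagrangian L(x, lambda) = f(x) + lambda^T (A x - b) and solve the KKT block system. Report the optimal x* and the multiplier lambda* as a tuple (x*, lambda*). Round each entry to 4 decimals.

Form the Lagrangian:
  L(x, lambda) = (1/2) x^T Q x + c^T x + lambda^T (A x - b)
Stationarity (grad_x L = 0): Q x + c + A^T lambda = 0.
Primal feasibility: A x = b.

This gives the KKT block system:
  [ Q   A^T ] [ x     ]   [-c ]
  [ A    0  ] [ lambda ] = [ b ]

Solving the linear system:
  x*      = (-1.1571, 0.2643)
  lambda* = (-1.8214)
  f(x*)   = 2.5679

x* = (-1.1571, 0.2643), lambda* = (-1.8214)


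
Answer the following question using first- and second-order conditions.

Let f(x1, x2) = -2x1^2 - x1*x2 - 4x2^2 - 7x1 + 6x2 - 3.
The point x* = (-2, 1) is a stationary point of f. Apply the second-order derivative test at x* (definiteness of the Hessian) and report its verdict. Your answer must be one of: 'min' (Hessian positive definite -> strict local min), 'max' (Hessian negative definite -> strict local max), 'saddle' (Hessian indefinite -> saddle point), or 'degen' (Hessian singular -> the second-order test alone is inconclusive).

Compute the Hessian H = grad^2 f:
  H = [[-4, -1], [-1, -8]]
Verify stationarity: grad f(x*) = H x* + g = (0, 0).
Eigenvalues of H: -8.2361, -3.7639.
Both eigenvalues < 0, so H is negative definite -> x* is a strict local max.

max


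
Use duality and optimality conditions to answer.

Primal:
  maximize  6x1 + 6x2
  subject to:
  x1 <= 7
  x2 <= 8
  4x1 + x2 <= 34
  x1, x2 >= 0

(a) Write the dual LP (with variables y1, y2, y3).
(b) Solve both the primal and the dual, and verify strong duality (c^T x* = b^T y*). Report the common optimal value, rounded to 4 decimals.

The standard primal-dual pair for 'max c^T x s.t. A x <= b, x >= 0' is:
  Dual:  min b^T y  s.t.  A^T y >= c,  y >= 0.

So the dual LP is:
  minimize  7y1 + 8y2 + 34y3
  subject to:
    y1 + 4y3 >= 6
    y2 + y3 >= 6
    y1, y2, y3 >= 0

Solving the primal: x* = (6.5, 8).
  primal value c^T x* = 87.
Solving the dual: y* = (0, 4.5, 1.5).
  dual value b^T y* = 87.
Strong duality: c^T x* = b^T y*. Confirmed.

87


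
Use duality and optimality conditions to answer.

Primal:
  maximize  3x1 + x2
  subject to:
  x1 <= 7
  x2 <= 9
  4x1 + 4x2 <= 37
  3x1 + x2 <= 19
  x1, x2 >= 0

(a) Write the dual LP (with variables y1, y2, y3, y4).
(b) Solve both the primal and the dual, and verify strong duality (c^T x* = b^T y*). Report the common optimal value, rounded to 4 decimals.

The standard primal-dual pair for 'max c^T x s.t. A x <= b, x >= 0' is:
  Dual:  min b^T y  s.t.  A^T y >= c,  y >= 0.

So the dual LP is:
  minimize  7y1 + 9y2 + 37y3 + 19y4
  subject to:
    y1 + 4y3 + 3y4 >= 3
    y2 + 4y3 + y4 >= 1
    y1, y2, y3, y4 >= 0

Solving the primal: x* = (4.875, 4.375).
  primal value c^T x* = 19.
Solving the dual: y* = (0, 0, 0, 1).
  dual value b^T y* = 19.
Strong duality: c^T x* = b^T y*. Confirmed.

19


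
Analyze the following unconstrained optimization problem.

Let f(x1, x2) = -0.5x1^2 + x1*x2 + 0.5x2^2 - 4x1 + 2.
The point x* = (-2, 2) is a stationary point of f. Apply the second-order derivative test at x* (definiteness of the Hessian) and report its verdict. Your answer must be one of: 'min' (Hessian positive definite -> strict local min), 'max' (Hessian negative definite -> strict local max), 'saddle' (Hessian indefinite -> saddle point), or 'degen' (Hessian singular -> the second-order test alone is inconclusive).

Compute the Hessian H = grad^2 f:
  H = [[-1, 1], [1, 1]]
Verify stationarity: grad f(x*) = H x* + g = (0, 0).
Eigenvalues of H: -1.4142, 1.4142.
Eigenvalues have mixed signs, so H is indefinite -> x* is a saddle point.

saddle


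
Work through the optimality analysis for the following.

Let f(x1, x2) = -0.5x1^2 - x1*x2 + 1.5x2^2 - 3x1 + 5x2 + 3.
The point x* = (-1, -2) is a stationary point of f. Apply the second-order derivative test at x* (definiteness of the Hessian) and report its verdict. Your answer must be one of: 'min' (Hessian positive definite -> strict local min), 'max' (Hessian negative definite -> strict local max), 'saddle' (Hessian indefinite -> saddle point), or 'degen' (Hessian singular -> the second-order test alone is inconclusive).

Compute the Hessian H = grad^2 f:
  H = [[-1, -1], [-1, 3]]
Verify stationarity: grad f(x*) = H x* + g = (0, 0).
Eigenvalues of H: -1.2361, 3.2361.
Eigenvalues have mixed signs, so H is indefinite -> x* is a saddle point.

saddle


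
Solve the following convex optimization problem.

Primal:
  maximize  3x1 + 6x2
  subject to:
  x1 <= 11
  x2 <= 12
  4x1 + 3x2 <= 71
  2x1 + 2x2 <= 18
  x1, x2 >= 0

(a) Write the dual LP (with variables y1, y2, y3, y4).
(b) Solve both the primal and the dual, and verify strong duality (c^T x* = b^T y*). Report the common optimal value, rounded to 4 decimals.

The standard primal-dual pair for 'max c^T x s.t. A x <= b, x >= 0' is:
  Dual:  min b^T y  s.t.  A^T y >= c,  y >= 0.

So the dual LP is:
  minimize  11y1 + 12y2 + 71y3 + 18y4
  subject to:
    y1 + 4y3 + 2y4 >= 3
    y2 + 3y3 + 2y4 >= 6
    y1, y2, y3, y4 >= 0

Solving the primal: x* = (0, 9).
  primal value c^T x* = 54.
Solving the dual: y* = (0, 0, 0, 3).
  dual value b^T y* = 54.
Strong duality: c^T x* = b^T y*. Confirmed.

54


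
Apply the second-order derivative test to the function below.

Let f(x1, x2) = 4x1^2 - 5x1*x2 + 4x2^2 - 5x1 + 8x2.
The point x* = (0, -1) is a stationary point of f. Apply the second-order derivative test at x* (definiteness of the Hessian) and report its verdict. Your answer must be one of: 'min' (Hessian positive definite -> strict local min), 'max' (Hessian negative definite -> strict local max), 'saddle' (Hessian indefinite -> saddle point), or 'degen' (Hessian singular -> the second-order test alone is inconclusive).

Compute the Hessian H = grad^2 f:
  H = [[8, -5], [-5, 8]]
Verify stationarity: grad f(x*) = H x* + g = (0, 0).
Eigenvalues of H: 3, 13.
Both eigenvalues > 0, so H is positive definite -> x* is a strict local min.

min


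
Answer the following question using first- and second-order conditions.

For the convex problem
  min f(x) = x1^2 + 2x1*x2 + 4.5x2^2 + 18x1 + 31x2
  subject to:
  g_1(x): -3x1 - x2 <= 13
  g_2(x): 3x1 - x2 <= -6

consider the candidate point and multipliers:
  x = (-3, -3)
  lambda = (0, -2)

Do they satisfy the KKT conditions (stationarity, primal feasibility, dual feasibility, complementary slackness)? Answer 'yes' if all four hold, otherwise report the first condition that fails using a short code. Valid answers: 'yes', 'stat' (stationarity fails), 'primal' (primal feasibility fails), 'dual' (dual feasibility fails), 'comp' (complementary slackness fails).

Gradient of f: grad f(x) = Q x + c = (6, -2)
Constraint values g_i(x) = a_i^T x - b_i:
  g_1((-3, -3)) = -1
  g_2((-3, -3)) = 0
Stationarity residual: grad f(x) + sum_i lambda_i a_i = (0, 0)
  -> stationarity OK
Primal feasibility (all g_i <= 0): OK
Dual feasibility (all lambda_i >= 0): FAILS
Complementary slackness (lambda_i * g_i(x) = 0 for all i): OK

Verdict: the first failing condition is dual_feasibility -> dual.

dual


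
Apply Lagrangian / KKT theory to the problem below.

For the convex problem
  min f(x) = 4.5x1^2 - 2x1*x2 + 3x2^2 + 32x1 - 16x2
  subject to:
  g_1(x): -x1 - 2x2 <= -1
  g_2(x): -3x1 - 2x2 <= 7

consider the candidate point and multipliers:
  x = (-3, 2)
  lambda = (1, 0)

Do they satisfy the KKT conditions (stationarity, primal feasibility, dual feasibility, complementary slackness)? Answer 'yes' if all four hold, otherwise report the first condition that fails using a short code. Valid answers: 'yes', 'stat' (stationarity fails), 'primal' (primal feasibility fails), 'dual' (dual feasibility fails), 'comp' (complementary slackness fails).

Gradient of f: grad f(x) = Q x + c = (1, 2)
Constraint values g_i(x) = a_i^T x - b_i:
  g_1((-3, 2)) = 0
  g_2((-3, 2)) = -2
Stationarity residual: grad f(x) + sum_i lambda_i a_i = (0, 0)
  -> stationarity OK
Primal feasibility (all g_i <= 0): OK
Dual feasibility (all lambda_i >= 0): OK
Complementary slackness (lambda_i * g_i(x) = 0 for all i): OK

Verdict: yes, KKT holds.

yes


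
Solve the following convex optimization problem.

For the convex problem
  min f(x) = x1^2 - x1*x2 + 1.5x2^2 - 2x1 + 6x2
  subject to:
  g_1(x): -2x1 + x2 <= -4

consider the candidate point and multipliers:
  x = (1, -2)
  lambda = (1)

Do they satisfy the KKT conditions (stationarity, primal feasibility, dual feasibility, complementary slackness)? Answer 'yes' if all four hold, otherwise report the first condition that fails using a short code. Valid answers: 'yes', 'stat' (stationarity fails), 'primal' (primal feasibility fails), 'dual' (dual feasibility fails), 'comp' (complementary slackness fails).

Gradient of f: grad f(x) = Q x + c = (2, -1)
Constraint values g_i(x) = a_i^T x - b_i:
  g_1((1, -2)) = 0
Stationarity residual: grad f(x) + sum_i lambda_i a_i = (0, 0)
  -> stationarity OK
Primal feasibility (all g_i <= 0): OK
Dual feasibility (all lambda_i >= 0): OK
Complementary slackness (lambda_i * g_i(x) = 0 for all i): OK

Verdict: yes, KKT holds.

yes


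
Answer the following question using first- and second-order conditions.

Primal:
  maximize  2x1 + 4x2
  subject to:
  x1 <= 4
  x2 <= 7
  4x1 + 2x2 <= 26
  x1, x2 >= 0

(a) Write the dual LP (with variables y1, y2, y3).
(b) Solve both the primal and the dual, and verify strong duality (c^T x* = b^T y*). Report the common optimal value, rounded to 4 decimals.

The standard primal-dual pair for 'max c^T x s.t. A x <= b, x >= 0' is:
  Dual:  min b^T y  s.t.  A^T y >= c,  y >= 0.

So the dual LP is:
  minimize  4y1 + 7y2 + 26y3
  subject to:
    y1 + 4y3 >= 2
    y2 + 2y3 >= 4
    y1, y2, y3 >= 0

Solving the primal: x* = (3, 7).
  primal value c^T x* = 34.
Solving the dual: y* = (0, 3, 0.5).
  dual value b^T y* = 34.
Strong duality: c^T x* = b^T y*. Confirmed.

34


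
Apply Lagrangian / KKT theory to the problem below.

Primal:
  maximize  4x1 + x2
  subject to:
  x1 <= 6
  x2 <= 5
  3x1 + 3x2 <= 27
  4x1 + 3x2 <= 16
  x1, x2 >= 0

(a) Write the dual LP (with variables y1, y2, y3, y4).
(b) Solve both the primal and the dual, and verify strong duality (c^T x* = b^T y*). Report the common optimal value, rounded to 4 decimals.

The standard primal-dual pair for 'max c^T x s.t. A x <= b, x >= 0' is:
  Dual:  min b^T y  s.t.  A^T y >= c,  y >= 0.

So the dual LP is:
  minimize  6y1 + 5y2 + 27y3 + 16y4
  subject to:
    y1 + 3y3 + 4y4 >= 4
    y2 + 3y3 + 3y4 >= 1
    y1, y2, y3, y4 >= 0

Solving the primal: x* = (4, 0).
  primal value c^T x* = 16.
Solving the dual: y* = (0, 0, 0, 1).
  dual value b^T y* = 16.
Strong duality: c^T x* = b^T y*. Confirmed.

16


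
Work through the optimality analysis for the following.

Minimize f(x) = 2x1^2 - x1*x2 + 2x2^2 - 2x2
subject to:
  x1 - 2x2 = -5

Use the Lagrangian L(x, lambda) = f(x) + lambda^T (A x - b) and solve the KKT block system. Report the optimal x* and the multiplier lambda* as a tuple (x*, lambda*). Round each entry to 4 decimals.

Form the Lagrangian:
  L(x, lambda) = (1/2) x^T Q x + c^T x + lambda^T (A x - b)
Stationarity (grad_x L = 0): Q x + c + A^T lambda = 0.
Primal feasibility: A x = b.

This gives the KKT block system:
  [ Q   A^T ] [ x     ]   [-c ]
  [ A    0  ] [ lambda ] = [ b ]

Solving the linear system:
  x*      = (-0.375, 2.3125)
  lambda* = (3.8125)
  f(x*)   = 7.2188

x* = (-0.375, 2.3125), lambda* = (3.8125)


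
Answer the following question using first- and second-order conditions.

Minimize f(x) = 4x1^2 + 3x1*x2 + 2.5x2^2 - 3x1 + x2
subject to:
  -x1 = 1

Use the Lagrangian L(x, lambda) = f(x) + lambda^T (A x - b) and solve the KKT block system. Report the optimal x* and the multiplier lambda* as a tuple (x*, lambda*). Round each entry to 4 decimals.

Form the Lagrangian:
  L(x, lambda) = (1/2) x^T Q x + c^T x + lambda^T (A x - b)
Stationarity (grad_x L = 0): Q x + c + A^T lambda = 0.
Primal feasibility: A x = b.

This gives the KKT block system:
  [ Q   A^T ] [ x     ]   [-c ]
  [ A    0  ] [ lambda ] = [ b ]

Solving the linear system:
  x*      = (-1, 0.4)
  lambda* = (-9.8)
  f(x*)   = 6.6

x* = (-1, 0.4), lambda* = (-9.8)


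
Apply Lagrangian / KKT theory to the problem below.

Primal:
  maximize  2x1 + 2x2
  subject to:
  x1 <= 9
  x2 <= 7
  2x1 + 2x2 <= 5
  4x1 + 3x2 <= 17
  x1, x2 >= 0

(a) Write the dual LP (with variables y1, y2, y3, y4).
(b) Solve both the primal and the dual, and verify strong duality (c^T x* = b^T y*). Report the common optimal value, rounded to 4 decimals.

The standard primal-dual pair for 'max c^T x s.t. A x <= b, x >= 0' is:
  Dual:  min b^T y  s.t.  A^T y >= c,  y >= 0.

So the dual LP is:
  minimize  9y1 + 7y2 + 5y3 + 17y4
  subject to:
    y1 + 2y3 + 4y4 >= 2
    y2 + 2y3 + 3y4 >= 2
    y1, y2, y3, y4 >= 0

Solving the primal: x* = (2.5, 0).
  primal value c^T x* = 5.
Solving the dual: y* = (0, 0, 1, 0).
  dual value b^T y* = 5.
Strong duality: c^T x* = b^T y*. Confirmed.

5


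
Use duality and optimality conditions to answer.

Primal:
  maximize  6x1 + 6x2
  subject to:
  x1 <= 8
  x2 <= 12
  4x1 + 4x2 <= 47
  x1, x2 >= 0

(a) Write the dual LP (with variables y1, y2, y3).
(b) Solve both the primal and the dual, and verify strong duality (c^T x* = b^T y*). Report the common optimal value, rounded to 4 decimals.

The standard primal-dual pair for 'max c^T x s.t. A x <= b, x >= 0' is:
  Dual:  min b^T y  s.t.  A^T y >= c,  y >= 0.

So the dual LP is:
  minimize  8y1 + 12y2 + 47y3
  subject to:
    y1 + 4y3 >= 6
    y2 + 4y3 >= 6
    y1, y2, y3 >= 0

Solving the primal: x* = (0, 11.75).
  primal value c^T x* = 70.5.
Solving the dual: y* = (0, 0, 1.5).
  dual value b^T y* = 70.5.
Strong duality: c^T x* = b^T y*. Confirmed.

70.5


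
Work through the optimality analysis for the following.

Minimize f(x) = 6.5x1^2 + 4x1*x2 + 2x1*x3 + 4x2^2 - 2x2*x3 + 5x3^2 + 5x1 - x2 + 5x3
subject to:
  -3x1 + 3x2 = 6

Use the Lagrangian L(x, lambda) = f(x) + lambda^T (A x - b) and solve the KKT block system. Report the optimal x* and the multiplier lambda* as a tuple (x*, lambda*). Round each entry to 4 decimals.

Form the Lagrangian:
  L(x, lambda) = (1/2) x^T Q x + c^T x + lambda^T (A x - b)
Stationarity (grad_x L = 0): Q x + c + A^T lambda = 0.
Primal feasibility: A x = b.

This gives the KKT block system:
  [ Q   A^T ] [ x     ]   [-c ]
  [ A    0  ] [ lambda ] = [ b ]

Solving the linear system:
  x*      = (-0.9655, 1.0345, -0.1)
  lambda* = (-1.2046)
  f(x*)   = 0.4328

x* = (-0.9655, 1.0345, -0.1), lambda* = (-1.2046)


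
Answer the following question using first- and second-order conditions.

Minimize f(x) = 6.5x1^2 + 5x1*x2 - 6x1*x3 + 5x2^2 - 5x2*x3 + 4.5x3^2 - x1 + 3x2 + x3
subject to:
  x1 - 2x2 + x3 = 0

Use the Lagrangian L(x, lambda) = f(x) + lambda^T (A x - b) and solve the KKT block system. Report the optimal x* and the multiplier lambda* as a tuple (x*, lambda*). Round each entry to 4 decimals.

Form the Lagrangian:
  L(x, lambda) = (1/2) x^T Q x + c^T x + lambda^T (A x - b)
Stationarity (grad_x L = 0): Q x + c + A^T lambda = 0.
Primal feasibility: A x = b.

This gives the KKT block system:
  [ Q   A^T ] [ x     ]   [-c ]
  [ A    0  ] [ lambda ] = [ b ]

Solving the linear system:
  x*      = (-0.0992, -0.2686, -0.438)
  lambda* = (1.0041)
  f(x*)   = -0.5723

x* = (-0.0992, -0.2686, -0.438), lambda* = (1.0041)


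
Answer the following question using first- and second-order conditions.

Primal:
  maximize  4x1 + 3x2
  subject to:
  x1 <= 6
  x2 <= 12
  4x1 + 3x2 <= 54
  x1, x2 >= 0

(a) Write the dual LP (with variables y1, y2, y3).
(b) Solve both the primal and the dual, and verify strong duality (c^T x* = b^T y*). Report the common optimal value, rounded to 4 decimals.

The standard primal-dual pair for 'max c^T x s.t. A x <= b, x >= 0' is:
  Dual:  min b^T y  s.t.  A^T y >= c,  y >= 0.

So the dual LP is:
  minimize  6y1 + 12y2 + 54y3
  subject to:
    y1 + 4y3 >= 4
    y2 + 3y3 >= 3
    y1, y2, y3 >= 0

Solving the primal: x* = (4.5, 12).
  primal value c^T x* = 54.
Solving the dual: y* = (0, 0, 1).
  dual value b^T y* = 54.
Strong duality: c^T x* = b^T y*. Confirmed.

54


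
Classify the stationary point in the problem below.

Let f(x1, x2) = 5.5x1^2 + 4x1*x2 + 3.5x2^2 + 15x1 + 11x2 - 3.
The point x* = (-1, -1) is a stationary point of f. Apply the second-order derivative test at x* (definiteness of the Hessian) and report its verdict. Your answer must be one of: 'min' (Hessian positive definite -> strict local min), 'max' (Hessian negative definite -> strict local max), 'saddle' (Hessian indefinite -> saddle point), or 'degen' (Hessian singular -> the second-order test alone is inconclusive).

Compute the Hessian H = grad^2 f:
  H = [[11, 4], [4, 7]]
Verify stationarity: grad f(x*) = H x* + g = (0, 0).
Eigenvalues of H: 4.5279, 13.4721.
Both eigenvalues > 0, so H is positive definite -> x* is a strict local min.

min


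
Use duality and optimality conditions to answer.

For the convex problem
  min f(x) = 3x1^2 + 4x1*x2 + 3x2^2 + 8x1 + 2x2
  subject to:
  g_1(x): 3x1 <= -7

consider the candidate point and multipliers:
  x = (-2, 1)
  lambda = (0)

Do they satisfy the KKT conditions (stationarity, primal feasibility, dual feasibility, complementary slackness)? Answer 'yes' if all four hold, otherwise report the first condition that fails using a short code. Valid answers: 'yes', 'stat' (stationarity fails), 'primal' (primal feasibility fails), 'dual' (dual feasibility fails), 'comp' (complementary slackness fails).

Gradient of f: grad f(x) = Q x + c = (0, 0)
Constraint values g_i(x) = a_i^T x - b_i:
  g_1((-2, 1)) = 1
Stationarity residual: grad f(x) + sum_i lambda_i a_i = (0, 0)
  -> stationarity OK
Primal feasibility (all g_i <= 0): FAILS
Dual feasibility (all lambda_i >= 0): OK
Complementary slackness (lambda_i * g_i(x) = 0 for all i): OK

Verdict: the first failing condition is primal_feasibility -> primal.

primal


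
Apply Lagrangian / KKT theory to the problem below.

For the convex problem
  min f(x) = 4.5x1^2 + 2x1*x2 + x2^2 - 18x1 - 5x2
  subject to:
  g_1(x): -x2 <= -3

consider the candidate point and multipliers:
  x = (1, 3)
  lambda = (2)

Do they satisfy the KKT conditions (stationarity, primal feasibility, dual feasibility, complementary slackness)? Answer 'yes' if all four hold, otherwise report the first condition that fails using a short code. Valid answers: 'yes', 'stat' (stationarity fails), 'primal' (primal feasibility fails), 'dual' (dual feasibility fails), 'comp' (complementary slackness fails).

Gradient of f: grad f(x) = Q x + c = (-3, 3)
Constraint values g_i(x) = a_i^T x - b_i:
  g_1((1, 3)) = 0
Stationarity residual: grad f(x) + sum_i lambda_i a_i = (-3, 1)
  -> stationarity FAILS
Primal feasibility (all g_i <= 0): OK
Dual feasibility (all lambda_i >= 0): OK
Complementary slackness (lambda_i * g_i(x) = 0 for all i): OK

Verdict: the first failing condition is stationarity -> stat.

stat


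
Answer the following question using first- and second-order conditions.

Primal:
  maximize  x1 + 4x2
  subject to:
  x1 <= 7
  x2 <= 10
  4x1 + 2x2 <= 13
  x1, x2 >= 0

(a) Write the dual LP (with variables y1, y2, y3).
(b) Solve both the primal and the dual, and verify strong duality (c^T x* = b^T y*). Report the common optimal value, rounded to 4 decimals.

The standard primal-dual pair for 'max c^T x s.t. A x <= b, x >= 0' is:
  Dual:  min b^T y  s.t.  A^T y >= c,  y >= 0.

So the dual LP is:
  minimize  7y1 + 10y2 + 13y3
  subject to:
    y1 + 4y3 >= 1
    y2 + 2y3 >= 4
    y1, y2, y3 >= 0

Solving the primal: x* = (0, 6.5).
  primal value c^T x* = 26.
Solving the dual: y* = (0, 0, 2).
  dual value b^T y* = 26.
Strong duality: c^T x* = b^T y*. Confirmed.

26


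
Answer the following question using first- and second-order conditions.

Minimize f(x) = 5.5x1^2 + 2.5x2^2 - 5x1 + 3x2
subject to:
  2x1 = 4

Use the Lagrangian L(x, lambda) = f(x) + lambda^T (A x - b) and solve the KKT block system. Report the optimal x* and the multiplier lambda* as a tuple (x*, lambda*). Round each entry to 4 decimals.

Form the Lagrangian:
  L(x, lambda) = (1/2) x^T Q x + c^T x + lambda^T (A x - b)
Stationarity (grad_x L = 0): Q x + c + A^T lambda = 0.
Primal feasibility: A x = b.

This gives the KKT block system:
  [ Q   A^T ] [ x     ]   [-c ]
  [ A    0  ] [ lambda ] = [ b ]

Solving the linear system:
  x*      = (2, -0.6)
  lambda* = (-8.5)
  f(x*)   = 11.1

x* = (2, -0.6), lambda* = (-8.5)


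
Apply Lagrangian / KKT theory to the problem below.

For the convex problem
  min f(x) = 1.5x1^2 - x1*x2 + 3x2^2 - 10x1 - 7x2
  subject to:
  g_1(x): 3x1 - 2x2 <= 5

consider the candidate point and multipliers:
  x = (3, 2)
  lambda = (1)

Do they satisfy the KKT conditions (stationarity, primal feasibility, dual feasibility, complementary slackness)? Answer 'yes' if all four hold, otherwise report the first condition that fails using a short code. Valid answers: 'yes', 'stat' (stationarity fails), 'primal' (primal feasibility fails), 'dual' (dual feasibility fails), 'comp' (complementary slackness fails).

Gradient of f: grad f(x) = Q x + c = (-3, 2)
Constraint values g_i(x) = a_i^T x - b_i:
  g_1((3, 2)) = 0
Stationarity residual: grad f(x) + sum_i lambda_i a_i = (0, 0)
  -> stationarity OK
Primal feasibility (all g_i <= 0): OK
Dual feasibility (all lambda_i >= 0): OK
Complementary slackness (lambda_i * g_i(x) = 0 for all i): OK

Verdict: yes, KKT holds.

yes


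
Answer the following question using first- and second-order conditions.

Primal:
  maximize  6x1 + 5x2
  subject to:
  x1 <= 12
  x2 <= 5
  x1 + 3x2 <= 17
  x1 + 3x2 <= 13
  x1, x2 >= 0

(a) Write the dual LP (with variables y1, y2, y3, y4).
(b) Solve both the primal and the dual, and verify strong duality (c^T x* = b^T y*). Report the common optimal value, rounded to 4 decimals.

The standard primal-dual pair for 'max c^T x s.t. A x <= b, x >= 0' is:
  Dual:  min b^T y  s.t.  A^T y >= c,  y >= 0.

So the dual LP is:
  minimize  12y1 + 5y2 + 17y3 + 13y4
  subject to:
    y1 + y3 + y4 >= 6
    y2 + 3y3 + 3y4 >= 5
    y1, y2, y3, y4 >= 0

Solving the primal: x* = (12, 0.3333).
  primal value c^T x* = 73.6667.
Solving the dual: y* = (4.3333, 0, 0, 1.6667).
  dual value b^T y* = 73.6667.
Strong duality: c^T x* = b^T y*. Confirmed.

73.6667


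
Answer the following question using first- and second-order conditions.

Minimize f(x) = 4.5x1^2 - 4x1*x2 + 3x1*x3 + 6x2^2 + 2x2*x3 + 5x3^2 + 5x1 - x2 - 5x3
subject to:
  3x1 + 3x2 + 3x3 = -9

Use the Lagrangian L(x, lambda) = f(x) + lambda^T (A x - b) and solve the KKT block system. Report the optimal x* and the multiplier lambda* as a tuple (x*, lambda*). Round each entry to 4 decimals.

Form the Lagrangian:
  L(x, lambda) = (1/2) x^T Q x + c^T x + lambda^T (A x - b)
Stationarity (grad_x L = 0): Q x + c + A^T lambda = 0.
Primal feasibility: A x = b.

This gives the KKT block system:
  [ Q   A^T ] [ x     ]   [-c ]
  [ A    0  ] [ lambda ] = [ b ]

Solving the linear system:
  x*      = (-2.2747, -1.4292, 0.7039)
  lambda* = (2.5479)
  f(x*)   = 4.7339

x* = (-2.2747, -1.4292, 0.7039), lambda* = (2.5479)


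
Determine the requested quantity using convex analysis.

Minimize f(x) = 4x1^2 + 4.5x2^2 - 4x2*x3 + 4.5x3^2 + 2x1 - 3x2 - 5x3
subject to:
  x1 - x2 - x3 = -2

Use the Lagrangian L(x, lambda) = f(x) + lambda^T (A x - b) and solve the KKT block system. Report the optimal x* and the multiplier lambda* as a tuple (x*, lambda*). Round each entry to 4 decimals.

Form the Lagrangian:
  L(x, lambda) = (1/2) x^T Q x + c^T x + lambda^T (A x - b)
Stationarity (grad_x L = 0): Q x + c + A^T lambda = 0.
Primal feasibility: A x = b.

This gives the KKT block system:
  [ Q   A^T ] [ x     ]   [-c ]
  [ A    0  ] [ lambda ] = [ b ]

Solving the linear system:
  x*      = (-0.2857, 0.7802, 0.9341)
  lambda* = (0.2857)
  f(x*)   = -3.5055

x* = (-0.2857, 0.7802, 0.9341), lambda* = (0.2857)


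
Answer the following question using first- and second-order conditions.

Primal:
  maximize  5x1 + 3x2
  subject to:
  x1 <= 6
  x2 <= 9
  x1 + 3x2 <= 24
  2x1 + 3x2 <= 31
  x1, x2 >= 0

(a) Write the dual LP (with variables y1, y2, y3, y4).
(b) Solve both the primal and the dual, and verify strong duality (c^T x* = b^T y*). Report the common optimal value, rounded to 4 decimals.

The standard primal-dual pair for 'max c^T x s.t. A x <= b, x >= 0' is:
  Dual:  min b^T y  s.t.  A^T y >= c,  y >= 0.

So the dual LP is:
  minimize  6y1 + 9y2 + 24y3 + 31y4
  subject to:
    y1 + y3 + 2y4 >= 5
    y2 + 3y3 + 3y4 >= 3
    y1, y2, y3, y4 >= 0

Solving the primal: x* = (6, 6).
  primal value c^T x* = 48.
Solving the dual: y* = (4, 0, 1, 0).
  dual value b^T y* = 48.
Strong duality: c^T x* = b^T y*. Confirmed.

48


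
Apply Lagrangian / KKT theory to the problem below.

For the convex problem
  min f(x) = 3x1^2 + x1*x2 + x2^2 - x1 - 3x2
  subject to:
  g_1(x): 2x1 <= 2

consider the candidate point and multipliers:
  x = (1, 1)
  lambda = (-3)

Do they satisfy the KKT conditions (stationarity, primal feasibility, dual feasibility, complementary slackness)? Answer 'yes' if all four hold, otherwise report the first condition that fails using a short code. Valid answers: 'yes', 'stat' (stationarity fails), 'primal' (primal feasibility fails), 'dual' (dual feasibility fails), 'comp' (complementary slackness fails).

Gradient of f: grad f(x) = Q x + c = (6, 0)
Constraint values g_i(x) = a_i^T x - b_i:
  g_1((1, 1)) = 0
Stationarity residual: grad f(x) + sum_i lambda_i a_i = (0, 0)
  -> stationarity OK
Primal feasibility (all g_i <= 0): OK
Dual feasibility (all lambda_i >= 0): FAILS
Complementary slackness (lambda_i * g_i(x) = 0 for all i): OK

Verdict: the first failing condition is dual_feasibility -> dual.

dual


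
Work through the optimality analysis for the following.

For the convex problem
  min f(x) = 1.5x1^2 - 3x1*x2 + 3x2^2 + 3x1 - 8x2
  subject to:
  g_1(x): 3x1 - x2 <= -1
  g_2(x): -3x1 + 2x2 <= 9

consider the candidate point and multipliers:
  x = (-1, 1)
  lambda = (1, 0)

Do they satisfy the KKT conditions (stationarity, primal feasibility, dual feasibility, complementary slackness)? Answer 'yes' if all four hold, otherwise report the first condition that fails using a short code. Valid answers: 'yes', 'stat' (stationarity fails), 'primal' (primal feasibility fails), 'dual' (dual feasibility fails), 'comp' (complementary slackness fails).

Gradient of f: grad f(x) = Q x + c = (-3, 1)
Constraint values g_i(x) = a_i^T x - b_i:
  g_1((-1, 1)) = -3
  g_2((-1, 1)) = -4
Stationarity residual: grad f(x) + sum_i lambda_i a_i = (0, 0)
  -> stationarity OK
Primal feasibility (all g_i <= 0): OK
Dual feasibility (all lambda_i >= 0): OK
Complementary slackness (lambda_i * g_i(x) = 0 for all i): FAILS

Verdict: the first failing condition is complementary_slackness -> comp.

comp


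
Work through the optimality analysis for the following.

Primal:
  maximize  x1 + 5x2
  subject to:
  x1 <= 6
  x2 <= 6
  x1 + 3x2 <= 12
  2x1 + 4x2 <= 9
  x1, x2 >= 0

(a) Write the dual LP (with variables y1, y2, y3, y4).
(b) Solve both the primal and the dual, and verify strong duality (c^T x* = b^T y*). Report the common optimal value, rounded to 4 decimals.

The standard primal-dual pair for 'max c^T x s.t. A x <= b, x >= 0' is:
  Dual:  min b^T y  s.t.  A^T y >= c,  y >= 0.

So the dual LP is:
  minimize  6y1 + 6y2 + 12y3 + 9y4
  subject to:
    y1 + y3 + 2y4 >= 1
    y2 + 3y3 + 4y4 >= 5
    y1, y2, y3, y4 >= 0

Solving the primal: x* = (0, 2.25).
  primal value c^T x* = 11.25.
Solving the dual: y* = (0, 0, 0, 1.25).
  dual value b^T y* = 11.25.
Strong duality: c^T x* = b^T y*. Confirmed.

11.25


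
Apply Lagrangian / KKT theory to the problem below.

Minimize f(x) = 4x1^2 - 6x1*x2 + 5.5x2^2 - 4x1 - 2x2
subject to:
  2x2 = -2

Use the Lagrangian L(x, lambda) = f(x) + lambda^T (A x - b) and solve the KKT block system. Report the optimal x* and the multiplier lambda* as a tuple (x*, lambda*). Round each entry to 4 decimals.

Form the Lagrangian:
  L(x, lambda) = (1/2) x^T Q x + c^T x + lambda^T (A x - b)
Stationarity (grad_x L = 0): Q x + c + A^T lambda = 0.
Primal feasibility: A x = b.

This gives the KKT block system:
  [ Q   A^T ] [ x     ]   [-c ]
  [ A    0  ] [ lambda ] = [ b ]

Solving the linear system:
  x*      = (-0.25, -1)
  lambda* = (5.75)
  f(x*)   = 7.25

x* = (-0.25, -1), lambda* = (5.75)


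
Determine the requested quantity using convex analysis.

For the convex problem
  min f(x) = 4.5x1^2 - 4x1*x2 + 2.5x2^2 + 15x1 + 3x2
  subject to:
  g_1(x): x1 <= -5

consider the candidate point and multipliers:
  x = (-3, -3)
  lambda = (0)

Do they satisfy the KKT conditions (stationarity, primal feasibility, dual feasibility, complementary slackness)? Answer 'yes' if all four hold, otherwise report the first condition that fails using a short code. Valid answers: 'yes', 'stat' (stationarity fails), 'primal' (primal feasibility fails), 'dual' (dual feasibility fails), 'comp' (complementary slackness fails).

Gradient of f: grad f(x) = Q x + c = (0, 0)
Constraint values g_i(x) = a_i^T x - b_i:
  g_1((-3, -3)) = 2
Stationarity residual: grad f(x) + sum_i lambda_i a_i = (0, 0)
  -> stationarity OK
Primal feasibility (all g_i <= 0): FAILS
Dual feasibility (all lambda_i >= 0): OK
Complementary slackness (lambda_i * g_i(x) = 0 for all i): OK

Verdict: the first failing condition is primal_feasibility -> primal.

primal


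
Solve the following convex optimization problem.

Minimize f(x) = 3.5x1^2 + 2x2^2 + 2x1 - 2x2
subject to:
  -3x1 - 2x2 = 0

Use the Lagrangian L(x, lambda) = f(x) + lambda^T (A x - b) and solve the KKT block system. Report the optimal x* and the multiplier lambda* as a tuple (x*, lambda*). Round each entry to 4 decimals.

Form the Lagrangian:
  L(x, lambda) = (1/2) x^T Q x + c^T x + lambda^T (A x - b)
Stationarity (grad_x L = 0): Q x + c + A^T lambda = 0.
Primal feasibility: A x = b.

This gives the KKT block system:
  [ Q   A^T ] [ x     ]   [-c ]
  [ A    0  ] [ lambda ] = [ b ]

Solving the linear system:
  x*      = (-0.3125, 0.4688)
  lambda* = (-0.0625)
  f(x*)   = -0.7812

x* = (-0.3125, 0.4688), lambda* = (-0.0625)


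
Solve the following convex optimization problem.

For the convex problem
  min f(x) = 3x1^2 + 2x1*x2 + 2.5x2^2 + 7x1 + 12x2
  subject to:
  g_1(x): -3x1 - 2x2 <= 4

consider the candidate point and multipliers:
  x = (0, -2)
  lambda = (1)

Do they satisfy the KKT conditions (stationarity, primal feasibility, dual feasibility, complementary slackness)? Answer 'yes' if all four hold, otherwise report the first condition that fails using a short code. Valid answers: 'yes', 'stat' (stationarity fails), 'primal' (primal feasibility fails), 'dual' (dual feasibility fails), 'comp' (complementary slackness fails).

Gradient of f: grad f(x) = Q x + c = (3, 2)
Constraint values g_i(x) = a_i^T x - b_i:
  g_1((0, -2)) = 0
Stationarity residual: grad f(x) + sum_i lambda_i a_i = (0, 0)
  -> stationarity OK
Primal feasibility (all g_i <= 0): OK
Dual feasibility (all lambda_i >= 0): OK
Complementary slackness (lambda_i * g_i(x) = 0 for all i): OK

Verdict: yes, KKT holds.

yes
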